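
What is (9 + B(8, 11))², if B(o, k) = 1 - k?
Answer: 1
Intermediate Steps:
(9 + B(8, 11))² = (9 + (1 - 1*11))² = (9 + (1 - 11))² = (9 - 10)² = (-1)² = 1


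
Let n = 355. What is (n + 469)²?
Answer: 678976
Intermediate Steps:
(n + 469)² = (355 + 469)² = 824² = 678976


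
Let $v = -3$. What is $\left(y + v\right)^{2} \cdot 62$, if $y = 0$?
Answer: $558$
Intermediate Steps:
$\left(y + v\right)^{2} \cdot 62 = \left(0 - 3\right)^{2} \cdot 62 = \left(-3\right)^{2} \cdot 62 = 9 \cdot 62 = 558$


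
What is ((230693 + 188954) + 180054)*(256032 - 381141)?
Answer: -75027992409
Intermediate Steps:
((230693 + 188954) + 180054)*(256032 - 381141) = (419647 + 180054)*(-125109) = 599701*(-125109) = -75027992409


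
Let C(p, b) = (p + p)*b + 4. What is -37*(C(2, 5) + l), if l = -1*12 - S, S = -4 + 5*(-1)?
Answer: -777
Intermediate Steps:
C(p, b) = 4 + 2*b*p (C(p, b) = (2*p)*b + 4 = 2*b*p + 4 = 4 + 2*b*p)
S = -9 (S = -4 - 5 = -9)
l = -3 (l = -1*12 - 1*(-9) = -12 + 9 = -3)
-37*(C(2, 5) + l) = -37*((4 + 2*5*2) - 3) = -37*((4 + 20) - 3) = -37*(24 - 3) = -37*21 = -777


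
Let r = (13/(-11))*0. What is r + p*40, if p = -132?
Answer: -5280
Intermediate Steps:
r = 0 (r = (13*(-1/11))*0 = -13/11*0 = 0)
r + p*40 = 0 - 132*40 = 0 - 5280 = -5280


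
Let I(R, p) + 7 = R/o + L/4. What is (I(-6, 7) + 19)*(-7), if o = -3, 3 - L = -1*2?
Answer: -427/4 ≈ -106.75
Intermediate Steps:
L = 5 (L = 3 - (-1)*2 = 3 - 1*(-2) = 3 + 2 = 5)
I(R, p) = -23/4 - R/3 (I(R, p) = -7 + (R/(-3) + 5/4) = -7 + (R*(-1/3) + 5*(1/4)) = -7 + (-R/3 + 5/4) = -7 + (5/4 - R/3) = -23/4 - R/3)
(I(-6, 7) + 19)*(-7) = ((-23/4 - 1/3*(-6)) + 19)*(-7) = ((-23/4 + 2) + 19)*(-7) = (-15/4 + 19)*(-7) = (61/4)*(-7) = -427/4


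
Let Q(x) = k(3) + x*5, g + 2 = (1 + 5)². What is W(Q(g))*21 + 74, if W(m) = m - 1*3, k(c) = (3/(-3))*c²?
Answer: 3392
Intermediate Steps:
k(c) = -c² (k(c) = (3*(-⅓))*c² = -c²)
g = 34 (g = -2 + (1 + 5)² = -2 + 6² = -2 + 36 = 34)
Q(x) = -9 + 5*x (Q(x) = -1*3² + x*5 = -1*9 + 5*x = -9 + 5*x)
W(m) = -3 + m (W(m) = m - 3 = -3 + m)
W(Q(g))*21 + 74 = (-3 + (-9 + 5*34))*21 + 74 = (-3 + (-9 + 170))*21 + 74 = (-3 + 161)*21 + 74 = 158*21 + 74 = 3318 + 74 = 3392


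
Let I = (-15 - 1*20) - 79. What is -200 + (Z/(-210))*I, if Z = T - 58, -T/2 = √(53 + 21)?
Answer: -8102/35 - 38*√74/35 ≈ -240.83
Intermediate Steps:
I = -114 (I = (-15 - 20) - 79 = -35 - 79 = -114)
T = -2*√74 (T = -2*√(53 + 21) = -2*√74 ≈ -17.205)
Z = -58 - 2*√74 (Z = -2*√74 - 58 = -58 - 2*√74 ≈ -75.205)
-200 + (Z/(-210))*I = -200 + ((-58 - 2*√74)/(-210))*(-114) = -200 + ((-58 - 2*√74)*(-1/210))*(-114) = -200 + (29/105 + √74/105)*(-114) = -200 + (-1102/35 - 38*√74/35) = -8102/35 - 38*√74/35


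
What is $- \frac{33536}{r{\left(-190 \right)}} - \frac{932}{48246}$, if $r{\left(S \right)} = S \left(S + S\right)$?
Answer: $- \frac{105329266}{217710075} \approx -0.48381$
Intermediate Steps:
$r{\left(S \right)} = 2 S^{2}$ ($r{\left(S \right)} = S 2 S = 2 S^{2}$)
$- \frac{33536}{r{\left(-190 \right)}} - \frac{932}{48246} = - \frac{33536}{2 \left(-190\right)^{2}} - \frac{932}{48246} = - \frac{33536}{2 \cdot 36100} - \frac{466}{24123} = - \frac{33536}{72200} - \frac{466}{24123} = \left(-33536\right) \frac{1}{72200} - \frac{466}{24123} = - \frac{4192}{9025} - \frac{466}{24123} = - \frac{105329266}{217710075}$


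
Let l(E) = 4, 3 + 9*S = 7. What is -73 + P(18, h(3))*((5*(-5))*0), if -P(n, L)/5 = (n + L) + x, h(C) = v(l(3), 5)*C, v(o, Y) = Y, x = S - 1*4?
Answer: -73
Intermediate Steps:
S = 4/9 (S = -1/3 + (1/9)*7 = -1/3 + 7/9 = 4/9 ≈ 0.44444)
x = -32/9 (x = 4/9 - 1*4 = 4/9 - 4 = -32/9 ≈ -3.5556)
h(C) = 5*C
P(n, L) = 160/9 - 5*L - 5*n (P(n, L) = -5*((n + L) - 32/9) = -5*((L + n) - 32/9) = -5*(-32/9 + L + n) = 160/9 - 5*L - 5*n)
-73 + P(18, h(3))*((5*(-5))*0) = -73 + (160/9 - 25*3 - 5*18)*((5*(-5))*0) = -73 + (160/9 - 5*15 - 90)*(-25*0) = -73 + (160/9 - 75 - 90)*0 = -73 - 1325/9*0 = -73 + 0 = -73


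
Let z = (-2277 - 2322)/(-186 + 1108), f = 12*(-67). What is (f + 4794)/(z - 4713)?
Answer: -245252/289999 ≈ -0.84570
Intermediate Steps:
f = -804
z = -4599/922 ≈ -4.9881
(f + 4794)/(z - 4713) = (-804 + 4794)/(-4599/922 - 4713) = 3990/(-4349985/922) = 3990*(-922/4349985) = -245252/289999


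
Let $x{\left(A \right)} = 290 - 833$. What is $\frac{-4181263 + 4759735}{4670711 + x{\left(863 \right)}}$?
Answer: $\frac{72309}{583771} \approx 0.12387$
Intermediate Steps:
$x{\left(A \right)} = -543$ ($x{\left(A \right)} = 290 - 833 = -543$)
$\frac{-4181263 + 4759735}{4670711 + x{\left(863 \right)}} = \frac{-4181263 + 4759735}{4670711 - 543} = \frac{578472}{4670168} = 578472 \cdot \frac{1}{4670168} = \frac{72309}{583771}$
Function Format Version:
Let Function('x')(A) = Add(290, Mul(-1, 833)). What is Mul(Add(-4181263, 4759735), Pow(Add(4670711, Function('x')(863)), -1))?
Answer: Rational(72309, 583771) ≈ 0.12387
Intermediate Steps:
Function('x')(A) = -543 (Function('x')(A) = Add(290, -833) = -543)
Mul(Add(-4181263, 4759735), Pow(Add(4670711, Function('x')(863)), -1)) = Mul(Add(-4181263, 4759735), Pow(Add(4670711, -543), -1)) = Mul(578472, Pow(4670168, -1)) = Mul(578472, Rational(1, 4670168)) = Rational(72309, 583771)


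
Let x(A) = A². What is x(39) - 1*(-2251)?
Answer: 3772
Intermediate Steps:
x(39) - 1*(-2251) = 39² - 1*(-2251) = 1521 + 2251 = 3772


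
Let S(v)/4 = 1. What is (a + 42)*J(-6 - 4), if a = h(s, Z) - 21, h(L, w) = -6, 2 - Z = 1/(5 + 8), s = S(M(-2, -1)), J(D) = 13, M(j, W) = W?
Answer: 195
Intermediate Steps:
S(v) = 4 (S(v) = 4*1 = 4)
s = 4
Z = 25/13 (Z = 2 - 1/(5 + 8) = 2 - 1/13 = 25/13 ≈ 1.9231)
a = -27 (a = -6 - 21 = -27)
(a + 42)*J(-6 - 4) = (-27 + 42)*13 = 15*13 = 195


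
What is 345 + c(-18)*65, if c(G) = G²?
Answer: 21405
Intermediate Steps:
345 + c(-18)*65 = 345 + (-18)²*65 = 345 + 324*65 = 345 + 21060 = 21405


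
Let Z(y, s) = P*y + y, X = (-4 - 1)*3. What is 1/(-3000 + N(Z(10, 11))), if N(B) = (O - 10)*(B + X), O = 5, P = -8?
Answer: -1/2575 ≈ -0.00038835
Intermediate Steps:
X = -15 (X = -5*3 = -15)
Z(y, s) = -7*y (Z(y, s) = -8*y + y = -7*y)
N(B) = 75 - 5*B (N(B) = (5 - 10)*(B - 15) = -5*(-15 + B) = 75 - 5*B)
1/(-3000 + N(Z(10, 11))) = 1/(-3000 + (75 - (-35)*10)) = 1/(-3000 + (75 - 5*(-70))) = 1/(-3000 + (75 + 350)) = 1/(-3000 + 425) = 1/(-2575) = -1/2575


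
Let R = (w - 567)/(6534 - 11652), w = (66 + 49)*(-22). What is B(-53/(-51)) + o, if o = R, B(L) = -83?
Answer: -421697/5118 ≈ -82.395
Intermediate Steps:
w = -2530 (w = 115*(-22) = -2530)
R = 3097/5118 (R = (-2530 - 567)/(6534 - 11652) = -3097/(-5118) = -3097*(-1/5118) = 3097/5118 ≈ 0.60512)
o = 3097/5118 ≈ 0.60512
B(-53/(-51)) + o = -83 + 3097/5118 = -421697/5118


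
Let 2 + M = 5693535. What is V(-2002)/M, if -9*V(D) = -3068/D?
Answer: -118/3945618369 ≈ -2.9907e-8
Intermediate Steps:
M = 5693533 (M = -2 + 5693535 = 5693533)
V(D) = 3068/(9*D) (V(D) = -(-3068)/(9*D) = 3068/(9*D))
V(-2002)/M = ((3068/9)/(-2002))/5693533 = ((3068/9)*(-1/2002))*(1/5693533) = -118/693*1/5693533 = -118/3945618369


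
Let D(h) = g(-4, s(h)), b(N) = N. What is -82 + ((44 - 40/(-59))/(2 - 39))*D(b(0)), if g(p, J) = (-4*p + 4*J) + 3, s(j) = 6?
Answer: -292354/2183 ≈ -133.92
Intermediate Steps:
g(p, J) = 3 - 4*p + 4*J
D(h) = 43 (D(h) = 3 - 4*(-4) + 4*6 = 3 + 16 + 24 = 43)
-82 + ((44 - 40/(-59))/(2 - 39))*D(b(0)) = -82 + ((44 - 40/(-59))/(2 - 39))*43 = -82 + ((44 - 40*(-1/59))/(-37))*43 = -82 + ((44 + 40/59)*(-1/37))*43 = -82 + ((2636/59)*(-1/37))*43 = -82 - 2636/2183*43 = -82 - 113348/2183 = -292354/2183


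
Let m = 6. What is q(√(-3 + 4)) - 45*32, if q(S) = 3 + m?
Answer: -1431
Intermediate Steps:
q(S) = 9 (q(S) = 3 + 6 = 9)
q(√(-3 + 4)) - 45*32 = 9 - 45*32 = 9 - 1440 = -1431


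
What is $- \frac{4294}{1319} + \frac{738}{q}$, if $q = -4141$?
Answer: $- \frac{457436}{133219} \approx -3.4337$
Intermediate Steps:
$- \frac{4294}{1319} + \frac{738}{q} = - \frac{4294}{1319} + \frac{738}{-4141} = \left(-4294\right) \frac{1}{1319} + 738 \left(- \frac{1}{4141}\right) = - \frac{4294}{1319} - \frac{18}{101} = - \frac{457436}{133219}$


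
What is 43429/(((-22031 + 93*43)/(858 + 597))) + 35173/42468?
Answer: -670721123431/191445744 ≈ -3503.5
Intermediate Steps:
43429/(((-22031 + 93*43)/(858 + 597))) + 35173/42468 = 43429/(((-22031 + 3999)/1455)) + 35173*(1/42468) = 43429/((-18032*1/1455)) + 35173/42468 = 43429/(-18032/1455) + 35173/42468 = 43429*(-1455/18032) + 35173/42468 = -63189195/18032 + 35173/42468 = -670721123431/191445744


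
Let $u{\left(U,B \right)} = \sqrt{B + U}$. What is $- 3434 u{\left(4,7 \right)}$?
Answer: $- 3434 \sqrt{11} \approx -11389.0$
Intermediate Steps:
$- 3434 u{\left(4,7 \right)} = - 3434 \sqrt{7 + 4} = - 3434 \sqrt{11}$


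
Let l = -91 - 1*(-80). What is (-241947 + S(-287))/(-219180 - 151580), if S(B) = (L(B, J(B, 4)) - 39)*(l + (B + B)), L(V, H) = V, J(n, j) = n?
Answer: 51237/370760 ≈ 0.13819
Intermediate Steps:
l = -11 (l = -91 + 80 = -11)
S(B) = (-39 + B)*(-11 + 2*B) (S(B) = (B - 39)*(-11 + (B + B)) = (-39 + B)*(-11 + 2*B))
(-241947 + S(-287))/(-219180 - 151580) = (-241947 + (429 - 89*(-287) + 2*(-287)²))/(-219180 - 151580) = (-241947 + (429 + 25543 + 2*82369))/(-370760) = (-241947 + (429 + 25543 + 164738))*(-1/370760) = (-241947 + 190710)*(-1/370760) = -51237*(-1/370760) = 51237/370760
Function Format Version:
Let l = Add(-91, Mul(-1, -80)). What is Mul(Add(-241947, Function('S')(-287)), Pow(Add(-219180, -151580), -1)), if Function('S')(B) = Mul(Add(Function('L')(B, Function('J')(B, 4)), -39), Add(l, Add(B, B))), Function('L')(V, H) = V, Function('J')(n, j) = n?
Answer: Rational(51237, 370760) ≈ 0.13819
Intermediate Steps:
l = -11 (l = Add(-91, 80) = -11)
Function('S')(B) = Mul(Add(-39, B), Add(-11, Mul(2, B))) (Function('S')(B) = Mul(Add(B, -39), Add(-11, Add(B, B))) = Mul(Add(-39, B), Add(-11, Mul(2, B))))
Mul(Add(-241947, Function('S')(-287)), Pow(Add(-219180, -151580), -1)) = Mul(Add(-241947, Add(429, Mul(-89, -287), Mul(2, Pow(-287, 2)))), Pow(Add(-219180, -151580), -1)) = Mul(Add(-241947, Add(429, 25543, Mul(2, 82369))), Pow(-370760, -1)) = Mul(Add(-241947, Add(429, 25543, 164738)), Rational(-1, 370760)) = Mul(Add(-241947, 190710), Rational(-1, 370760)) = Mul(-51237, Rational(-1, 370760)) = Rational(51237, 370760)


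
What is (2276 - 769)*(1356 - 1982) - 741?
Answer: -944123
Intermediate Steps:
(2276 - 769)*(1356 - 1982) - 741 = 1507*(-626) - 741 = -943382 - 741 = -944123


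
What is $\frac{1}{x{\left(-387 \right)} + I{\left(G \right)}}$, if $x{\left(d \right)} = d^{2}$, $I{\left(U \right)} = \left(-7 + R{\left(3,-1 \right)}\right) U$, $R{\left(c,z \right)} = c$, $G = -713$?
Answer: $\frac{1}{152621} \approx 6.5522 \cdot 10^{-6}$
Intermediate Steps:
$I{\left(U \right)} = - 4 U$ ($I{\left(U \right)} = \left(-7 + 3\right) U = - 4 U$)
$\frac{1}{x{\left(-387 \right)} + I{\left(G \right)}} = \frac{1}{\left(-387\right)^{2} - -2852} = \frac{1}{149769 + 2852} = \frac{1}{152621}$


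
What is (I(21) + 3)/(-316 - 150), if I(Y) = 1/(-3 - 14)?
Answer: -25/3961 ≈ -0.0063115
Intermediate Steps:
I(Y) = -1/17 (I(Y) = 1/(-17) = -1/17)
(I(21) + 3)/(-316 - 150) = (-1/17 + 3)/(-316 - 150) = (50/17)/(-466) = (50/17)*(-1/466) = -25/3961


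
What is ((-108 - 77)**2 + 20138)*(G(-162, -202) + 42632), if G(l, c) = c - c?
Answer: 2317603416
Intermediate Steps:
G(l, c) = 0
((-108 - 77)**2 + 20138)*(G(-162, -202) + 42632) = ((-108 - 77)**2 + 20138)*(0 + 42632) = ((-185)**2 + 20138)*42632 = (34225 + 20138)*42632 = 54363*42632 = 2317603416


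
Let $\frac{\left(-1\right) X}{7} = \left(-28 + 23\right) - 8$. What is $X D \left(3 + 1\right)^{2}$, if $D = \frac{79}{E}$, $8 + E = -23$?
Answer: $- \frac{115024}{31} \approx -3710.5$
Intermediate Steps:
$E = -31$ ($E = -8 - 23 = -31$)
$X = 91$ ($X = - 7 \left(\left(-28 + 23\right) - 8\right) = - 7 \left(-5 - 8\right) = \left(-7\right) \left(-13\right) = 91$)
$D = - \frac{79}{31}$ ($D = \frac{79}{-31} = 79 \left(- \frac{1}{31}\right) = - \frac{79}{31} \approx -2.5484$)
$X D \left(3 + 1\right)^{2} = 91 \left(- \frac{79}{31}\right) \left(3 + 1\right)^{2} = - \frac{7189 \cdot 4^{2}}{31} = \left(- \frac{7189}{31}\right) 16 = - \frac{115024}{31}$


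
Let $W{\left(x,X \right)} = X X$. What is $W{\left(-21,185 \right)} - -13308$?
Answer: $47533$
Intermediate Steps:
$W{\left(x,X \right)} = X^{2}$
$W{\left(-21,185 \right)} - -13308 = 185^{2} - -13308 = 34225 + 13308 = 47533$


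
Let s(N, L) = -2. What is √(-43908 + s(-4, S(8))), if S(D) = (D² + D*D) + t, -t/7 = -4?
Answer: I*√43910 ≈ 209.55*I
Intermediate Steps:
t = 28 (t = -7*(-4) = 28)
S(D) = 28 + 2*D² (S(D) = (D² + D*D) + 28 = (D² + D²) + 28 = 2*D² + 28 = 28 + 2*D²)
√(-43908 + s(-4, S(8))) = √(-43908 - 2) = √(-43910) = I*√43910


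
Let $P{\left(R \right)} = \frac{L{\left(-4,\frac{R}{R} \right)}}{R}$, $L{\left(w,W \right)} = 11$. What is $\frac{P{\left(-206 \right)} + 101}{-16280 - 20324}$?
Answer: $- \frac{20795}{7540424} \approx -0.0027578$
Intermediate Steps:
$P{\left(R \right)} = \frac{11}{R}$
$\frac{P{\left(-206 \right)} + 101}{-16280 - 20324} = \frac{\frac{11}{-206} + 101}{-16280 - 20324} = \frac{11 \left(- \frac{1}{206}\right) + 101}{-36604} = \left(- \frac{11}{206} + 101\right) \left(- \frac{1}{36604}\right) = \frac{20795}{206} \left(- \frac{1}{36604}\right) = - \frac{20795}{7540424}$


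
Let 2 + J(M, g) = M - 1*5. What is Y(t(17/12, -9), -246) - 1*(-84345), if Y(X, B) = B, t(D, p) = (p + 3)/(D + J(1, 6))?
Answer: 84099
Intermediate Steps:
J(M, g) = -7 + M (J(M, g) = -2 + (M - 1*5) = -2 + (M - 5) = -2 + (-5 + M) = -7 + M)
t(D, p) = (3 + p)/(-6 + D) (t(D, p) = (p + 3)/(D + (-7 + 1)) = (3 + p)/(D - 6) = (3 + p)/(-6 + D))
Y(t(17/12, -9), -246) - 1*(-84345) = -246 - 1*(-84345) = -246 + 84345 = 84099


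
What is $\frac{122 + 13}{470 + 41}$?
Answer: $\frac{135}{511} \approx 0.26419$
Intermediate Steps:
$\frac{122 + 13}{470 + 41} = \frac{135}{511}$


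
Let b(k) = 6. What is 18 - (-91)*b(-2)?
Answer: 564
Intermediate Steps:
18 - (-91)*b(-2) = 18 - (-91)*6 = 18 - 91*(-6) = 18 + 546 = 564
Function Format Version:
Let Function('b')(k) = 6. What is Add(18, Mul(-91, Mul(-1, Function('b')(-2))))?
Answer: 564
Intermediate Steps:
Add(18, Mul(-91, Mul(-1, Function('b')(-2)))) = Add(18, Mul(-91, Mul(-1, 6))) = Add(18, Mul(-91, -6)) = Add(18, 546) = 564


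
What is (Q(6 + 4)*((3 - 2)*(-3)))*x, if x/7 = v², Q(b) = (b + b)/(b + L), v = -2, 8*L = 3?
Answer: -13440/83 ≈ -161.93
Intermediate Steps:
L = 3/8 (L = (⅛)*3 = 3/8 ≈ 0.37500)
Q(b) = 2*b/(3/8 + b) (Q(b) = (b + b)/(b + 3/8) = (2*b)/(3/8 + b) = 2*b/(3/8 + b))
x = 28 (x = 7*(-2)² = 7*4 = 28)
(Q(6 + 4)*((3 - 2)*(-3)))*x = ((16*(6 + 4)/(3 + 8*(6 + 4)))*((3 - 2)*(-3)))*28 = ((16*10/(3 + 8*10))*(1*(-3)))*28 = ((16*10/(3 + 80))*(-3))*28 = ((16*10/83)*(-3))*28 = ((16*10*(1/83))*(-3))*28 = ((160/83)*(-3))*28 = -480/83*28 = -13440/83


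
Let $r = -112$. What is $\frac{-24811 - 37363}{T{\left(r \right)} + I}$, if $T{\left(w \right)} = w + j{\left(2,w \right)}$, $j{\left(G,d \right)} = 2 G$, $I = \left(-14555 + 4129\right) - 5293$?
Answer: $\frac{8882}{2261} \approx 3.9283$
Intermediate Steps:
$I = -15719$ ($I = -10426 - 5293 = -15719$)
$T{\left(w \right)} = 4 + w$ ($T{\left(w \right)} = w + 2 \cdot 2 = w + 4 = 4 + w$)
$\frac{-24811 - 37363}{T{\left(r \right)} + I} = \frac{-24811 - 37363}{\left(4 - 112\right) - 15719} = - \frac{62174}{-108 - 15719} = - \frac{62174}{-15827} = \left(-62174\right) \left(- \frac{1}{15827}\right) = \frac{8882}{2261}$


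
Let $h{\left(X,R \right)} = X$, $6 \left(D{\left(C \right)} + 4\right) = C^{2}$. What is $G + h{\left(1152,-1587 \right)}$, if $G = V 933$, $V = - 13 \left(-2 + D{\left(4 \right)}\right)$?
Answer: $41582$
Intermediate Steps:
$D{\left(C \right)} = -4 + \frac{C^{2}}{6}$
$V = \frac{130}{3}$ ($V = - 13 \left(-2 - \left(4 - \frac{4^{2}}{6}\right)\right) = - 13 \left(-2 + \left(-4 + \frac{1}{6} \cdot 16\right)\right) = - 13 \left(-2 + \left(-4 + \frac{8}{3}\right)\right) = - 13 \left(-2 - \frac{4}{3}\right) = \left(-13\right) \left(- \frac{10}{3}\right) = \frac{130}{3} \approx 43.333$)
$G = 40430$ ($G = \frac{130}{3} \cdot 933 = 40430$)
$G + h{\left(1152,-1587 \right)} = 40430 + 1152 = 41582$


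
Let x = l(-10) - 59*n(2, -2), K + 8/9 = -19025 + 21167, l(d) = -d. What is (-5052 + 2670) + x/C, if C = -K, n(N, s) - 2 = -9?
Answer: -976701/410 ≈ -2382.2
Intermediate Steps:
n(N, s) = -7 (n(N, s) = 2 - 9 = -7)
K = 19270/9 (K = -8/9 + (-19025 + 21167) = -8/9 + 2142 = 19270/9 ≈ 2141.1)
x = 423 (x = -1*(-10) - 59*(-7) = 10 + 413 = 423)
C = -19270/9 (C = -1*19270/9 = -19270/9 ≈ -2141.1)
(-5052 + 2670) + x/C = (-5052 + 2670) + 423/(-19270/9) = -2382 + 423*(-9/19270) = -2382 - 81/410 = -976701/410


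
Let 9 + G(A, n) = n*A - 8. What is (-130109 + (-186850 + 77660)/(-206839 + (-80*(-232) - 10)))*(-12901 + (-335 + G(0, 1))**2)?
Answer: -906449917491311/62763 ≈ -1.4442e+10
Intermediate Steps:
G(A, n) = -17 + A*n (G(A, n) = -9 + (n*A - 8) = -9 + (A*n - 8) = -9 + (-8 + A*n) = -17 + A*n)
(-130109 + (-186850 + 77660)/(-206839 + (-80*(-232) - 10)))*(-12901 + (-335 + G(0, 1))**2) = (-130109 + (-186850 + 77660)/(-206839 + (-80*(-232) - 10)))*(-12901 + (-335 + (-17 + 0*1))**2) = (-130109 - 109190/(-206839 + (18560 - 10)))*(-12901 + (-335 + (-17 + 0))**2) = (-130109 - 109190/(-206839 + 18550))*(-12901 + (-335 - 17)**2) = (-130109 - 109190/(-188289))*(-12901 + (-352)**2) = (-130109 - 109190*(-1/188289))*(-12901 + 123904) = (-130109 + 109190/188289)*111003 = -24497984311/188289*111003 = -906449917491311/62763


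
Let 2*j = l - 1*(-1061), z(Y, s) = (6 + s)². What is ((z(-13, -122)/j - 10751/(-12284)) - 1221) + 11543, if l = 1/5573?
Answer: 375820791498715/36317363468 ≈ 10348.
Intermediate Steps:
l = 1/5573 ≈ 0.00017944
j = 2956477/5573 (j = (1/5573 - 1*(-1061))/2 = (1/5573 + 1061)/2 = (½)*(5912954/5573) = 2956477/5573 ≈ 530.50)
((z(-13, -122)/j - 10751/(-12284)) - 1221) + 11543 = (((6 - 122)²/(2956477/5573) - 10751/(-12284)) - 1221) + 11543 = (((-116)²*(5573/2956477) - 10751*(-1/12284)) - 1221) + 11543 = ((13456*(5573/2956477) + 10751/12284) - 1221) + 11543 = ((74990288/2956477 + 10751/12284) - 1221) + 11543 = (952965782019/36317363468 - 1221) + 11543 = -43390535012409/36317363468 + 11543 = 375820791498715/36317363468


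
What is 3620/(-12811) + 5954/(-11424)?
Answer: -58815787/73176432 ≈ -0.80375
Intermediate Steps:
3620/(-12811) + 5954/(-11424) = 3620*(-1/12811) + 5954*(-1/11424) = -3620/12811 - 2977/5712 = -58815787/73176432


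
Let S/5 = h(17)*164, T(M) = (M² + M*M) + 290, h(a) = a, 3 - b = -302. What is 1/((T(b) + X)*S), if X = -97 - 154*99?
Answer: 1/2383698180 ≈ 4.1952e-10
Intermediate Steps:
b = 305 (b = 3 - 1*(-302) = 3 + 302 = 305)
T(M) = 290 + 2*M² (T(M) = (M² + M²) + 290 = 2*M² + 290 = 290 + 2*M²)
S = 13940 (S = 5*(17*164) = 5*2788 = 13940)
X = -15343 (X = -97 - 15246 = -15343)
1/((T(b) + X)*S) = 1/(((290 + 2*305²) - 15343)*13940) = (1/13940)/((290 + 2*93025) - 15343) = (1/13940)/((290 + 186050) - 15343) = (1/13940)/(186340 - 15343) = (1/13940)/170997 = (1/170997)*(1/13940) = 1/2383698180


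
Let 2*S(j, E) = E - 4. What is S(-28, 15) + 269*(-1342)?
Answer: -721985/2 ≈ -3.6099e+5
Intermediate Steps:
S(j, E) = -2 + E/2 (S(j, E) = (E - 4)/2 = (-4 + E)/2 = -2 + E/2)
S(-28, 15) + 269*(-1342) = (-2 + (1/2)*15) + 269*(-1342) = (-2 + 15/2) - 360998 = 11/2 - 360998 = -721985/2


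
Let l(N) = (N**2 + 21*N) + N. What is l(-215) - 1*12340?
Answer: 29155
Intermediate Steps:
l(N) = N**2 + 22*N
l(-215) - 1*12340 = -215*(22 - 215) - 1*12340 = -215*(-193) - 12340 = 41495 - 12340 = 29155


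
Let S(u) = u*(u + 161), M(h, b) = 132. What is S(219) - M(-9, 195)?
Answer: 83088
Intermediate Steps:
S(u) = u*(161 + u)
S(219) - M(-9, 195) = 219*(161 + 219) - 1*132 = 219*380 - 132 = 83220 - 132 = 83088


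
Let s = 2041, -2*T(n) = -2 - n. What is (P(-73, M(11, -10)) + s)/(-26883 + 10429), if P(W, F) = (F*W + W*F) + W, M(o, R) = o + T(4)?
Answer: 2/433 ≈ 0.0046189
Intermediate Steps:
T(n) = 1 + n/2 (T(n) = -(-2 - n)/2 = 1 + n/2)
M(o, R) = 3 + o (M(o, R) = o + (1 + (½)*4) = o + (1 + 2) = o + 3 = 3 + o)
P(W, F) = W + 2*F*W (P(W, F) = (F*W + F*W) + W = 2*F*W + W = W + 2*F*W)
(P(-73, M(11, -10)) + s)/(-26883 + 10429) = (-73*(1 + 2*(3 + 11)) + 2041)/(-26883 + 10429) = (-73*(1 + 2*14) + 2041)/(-16454) = (-73*(1 + 28) + 2041)*(-1/16454) = (-73*29 + 2041)*(-1/16454) = (-2117 + 2041)*(-1/16454) = -76*(-1/16454) = 2/433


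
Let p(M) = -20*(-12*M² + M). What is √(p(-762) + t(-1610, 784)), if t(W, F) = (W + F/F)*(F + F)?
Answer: 2*√34211722 ≈ 11698.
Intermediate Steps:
t(W, F) = 2*F*(1 + W) (t(W, F) = (W + 1)*(2*F) = (1 + W)*(2*F) = 2*F*(1 + W))
p(M) = -20*M + 240*M² (p(M) = -20*(M - 12*M²) = -20*M + 240*M²)
√(p(-762) + t(-1610, 784)) = √(20*(-762)*(-1 + 12*(-762)) + 2*784*(1 - 1610)) = √(20*(-762)*(-1 - 9144) + 2*784*(-1609)) = √(20*(-762)*(-9145) - 2522912) = √(139369800 - 2522912) = √136846888 = 2*√34211722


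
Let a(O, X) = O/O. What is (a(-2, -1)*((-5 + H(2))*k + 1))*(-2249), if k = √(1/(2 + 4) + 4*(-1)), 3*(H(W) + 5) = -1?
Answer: -2249 + 69719*I*√138/18 ≈ -2249.0 + 45501.0*I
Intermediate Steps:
H(W) = -16/3 (H(W) = -5 + (⅓)*(-1) = -5 - ⅓ = -16/3)
a(O, X) = 1
k = I*√138/6 (k = √(1/6 - 4) = √(⅙ - 4) = √(-23/6) = I*√138/6 ≈ 1.9579*I)
(a(-2, -1)*((-5 + H(2))*k + 1))*(-2249) = (1*((-5 - 16/3)*(I*√138/6) + 1))*(-2249) = (1*(-31*I*√138/18 + 1))*(-2249) = (1*(1 - 31*I*√138/18))*(-2249) = (1 - 31*I*√138/18)*(-2249) = -2249 + 69719*I*√138/18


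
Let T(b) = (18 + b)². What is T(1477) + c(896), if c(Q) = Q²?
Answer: 3037841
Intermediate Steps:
T(1477) + c(896) = (18 + 1477)² + 896² = 1495² + 802816 = 2235025 + 802816 = 3037841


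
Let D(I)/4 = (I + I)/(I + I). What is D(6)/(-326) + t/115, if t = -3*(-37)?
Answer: 17863/18745 ≈ 0.95295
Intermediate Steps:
D(I) = 4 (D(I) = 4*((I + I)/(I + I)) = 4*((2*I)/((2*I))) = 4*((2*I)*(1/(2*I))) = 4*1 = 4)
t = 111
D(6)/(-326) + t/115 = 4/(-326) + 111/115 = 4*(-1/326) + 111*(1/115) = -2/163 + 111/115 = 17863/18745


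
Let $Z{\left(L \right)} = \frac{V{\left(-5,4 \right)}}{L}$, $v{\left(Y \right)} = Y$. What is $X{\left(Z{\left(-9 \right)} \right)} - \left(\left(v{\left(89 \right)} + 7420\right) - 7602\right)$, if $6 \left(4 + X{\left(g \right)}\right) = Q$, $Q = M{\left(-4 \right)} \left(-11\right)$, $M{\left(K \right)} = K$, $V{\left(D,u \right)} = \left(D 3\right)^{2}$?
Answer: $\frac{289}{3} \approx 96.333$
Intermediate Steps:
$V{\left(D,u \right)} = 9 D^{2}$ ($V{\left(D,u \right)} = \left(3 D\right)^{2} = 9 D^{2}$)
$Z{\left(L \right)} = \frac{225}{L}$ ($Z{\left(L \right)} = \frac{9 \left(-5\right)^{2}}{L} = \frac{9 \cdot 25}{L} = \frac{225}{L}$)
$Q = 44$ ($Q = \left(-4\right) \left(-11\right) = 44$)
$X{\left(g \right)} = \frac{10}{3}$ ($X{\left(g \right)} = -4 + \frac{1}{6} \cdot 44 = -4 + \frac{22}{3} = \frac{10}{3}$)
$X{\left(Z{\left(-9 \right)} \right)} - \left(\left(v{\left(89 \right)} + 7420\right) - 7602\right) = \frac{10}{3} - \left(\left(89 + 7420\right) - 7602\right) = \frac{10}{3} - \left(7509 - 7602\right) = \frac{10}{3} - -93 = \frac{10}{3} + 93 = \frac{289}{3}$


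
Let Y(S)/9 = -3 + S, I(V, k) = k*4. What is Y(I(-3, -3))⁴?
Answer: 332150625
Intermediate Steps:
I(V, k) = 4*k
Y(S) = -27 + 9*S (Y(S) = 9*(-3 + S) = -27 + 9*S)
Y(I(-3, -3))⁴ = (-27 + 9*(4*(-3)))⁴ = (-27 + 9*(-12))⁴ = (-27 - 108)⁴ = (-135)⁴ = 332150625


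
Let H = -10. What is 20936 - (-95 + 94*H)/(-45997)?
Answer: 962992157/45997 ≈ 20936.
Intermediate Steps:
20936 - (-95 + 94*H)/(-45997) = 20936 - (-95 + 94*(-10))/(-45997) = 20936 - (-95 - 940)*(-1)/45997 = 20936 - (-1035)*(-1)/45997 = 20936 - 1*1035/45997 = 20936 - 1035/45997 = 962992157/45997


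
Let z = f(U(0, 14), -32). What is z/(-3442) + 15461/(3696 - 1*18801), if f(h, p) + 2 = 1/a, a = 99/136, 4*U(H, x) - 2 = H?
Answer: -877920488/857858265 ≈ -1.0234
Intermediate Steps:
U(H, x) = ½ + H/4
a = 99/136 (a = 99*(1/136) = 99/136 ≈ 0.72794)
f(h, p) = -62/99 (f(h, p) = -2 + 1/(99/136) = -2 + 136/99 = -62/99)
z = -62/99 ≈ -0.62626
z/(-3442) + 15461/(3696 - 1*18801) = -62/99/(-3442) + 15461/(3696 - 1*18801) = -62/99*(-1/3442) + 15461/(3696 - 18801) = 31/170379 + 15461/(-15105) = 31/170379 + 15461*(-1/15105) = 31/170379 - 15461/15105 = -877920488/857858265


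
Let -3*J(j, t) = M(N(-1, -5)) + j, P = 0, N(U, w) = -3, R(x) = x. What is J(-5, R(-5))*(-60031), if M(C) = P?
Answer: -300155/3 ≈ -1.0005e+5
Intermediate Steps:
M(C) = 0
J(j, t) = -j/3 (J(j, t) = -(0 + j)/3 = -j/3)
J(-5, R(-5))*(-60031) = -⅓*(-5)*(-60031) = (5/3)*(-60031) = -300155/3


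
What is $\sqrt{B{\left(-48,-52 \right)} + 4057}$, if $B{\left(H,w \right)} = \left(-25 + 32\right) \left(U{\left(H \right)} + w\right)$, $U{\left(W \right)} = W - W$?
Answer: $\sqrt{3693} \approx 60.77$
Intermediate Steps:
$U{\left(W \right)} = 0$
$B{\left(H,w \right)} = 7 w$ ($B{\left(H,w \right)} = \left(-25 + 32\right) \left(0 + w\right) = 7 w$)
$\sqrt{B{\left(-48,-52 \right)} + 4057} = \sqrt{7 \left(-52\right) + 4057} = \sqrt{-364 + 4057} = \sqrt{3693}$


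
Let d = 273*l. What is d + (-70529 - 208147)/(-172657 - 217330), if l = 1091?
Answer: 116155176717/389987 ≈ 2.9784e+5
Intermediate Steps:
d = 297843 (d = 273*1091 = 297843)
d + (-70529 - 208147)/(-172657 - 217330) = 297843 + (-70529 - 208147)/(-172657 - 217330) = 297843 - 278676/(-389987) = 297843 - 278676*(-1/389987) = 297843 + 278676/389987 = 116155176717/389987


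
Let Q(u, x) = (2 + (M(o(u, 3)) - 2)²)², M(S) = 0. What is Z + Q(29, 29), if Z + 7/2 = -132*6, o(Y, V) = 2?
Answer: -1519/2 ≈ -759.50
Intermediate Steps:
Z = -1591/2 (Z = -7/2 - 132*6 = -7/2 - 792 = -1591/2 ≈ -795.50)
Q(u, x) = 36 (Q(u, x) = (2 + (0 - 2)²)² = (2 + (-2)²)² = (2 + 4)² = 6² = 36)
Z + Q(29, 29) = -1591/2 + 36 = -1519/2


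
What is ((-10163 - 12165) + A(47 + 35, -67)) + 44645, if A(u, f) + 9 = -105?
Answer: 22203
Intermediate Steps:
A(u, f) = -114 (A(u, f) = -9 - 105 = -114)
((-10163 - 12165) + A(47 + 35, -67)) + 44645 = ((-10163 - 12165) - 114) + 44645 = (-22328 - 114) + 44645 = -22442 + 44645 = 22203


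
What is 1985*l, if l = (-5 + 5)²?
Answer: 0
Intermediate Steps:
l = 0 (l = 0² = 0)
1985*l = 1985*0 = 0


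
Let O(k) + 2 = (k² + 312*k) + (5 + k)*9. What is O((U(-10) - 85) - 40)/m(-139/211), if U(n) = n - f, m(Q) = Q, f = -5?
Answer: 5230057/139 ≈ 37626.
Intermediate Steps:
U(n) = 5 + n (U(n) = n - 1*(-5) = n + 5 = 5 + n)
O(k) = 43 + k² + 321*k (O(k) = -2 + ((k² + 312*k) + (5 + k)*9) = -2 + ((k² + 312*k) + (45 + 9*k)) = -2 + (45 + k² + 321*k) = 43 + k² + 321*k)
O((U(-10) - 85) - 40)/m(-139/211) = (43 + (((5 - 10) - 85) - 40)² + 321*(((5 - 10) - 85) - 40))/((-139/211)) = (43 + ((-5 - 85) - 40)² + 321*((-5 - 85) - 40))/((-139*1/211)) = (43 + (-90 - 40)² + 321*(-90 - 40))/(-139/211) = (43 + (-130)² + 321*(-130))*(-211/139) = (43 + 16900 - 41730)*(-211/139) = -24787*(-211/139) = 5230057/139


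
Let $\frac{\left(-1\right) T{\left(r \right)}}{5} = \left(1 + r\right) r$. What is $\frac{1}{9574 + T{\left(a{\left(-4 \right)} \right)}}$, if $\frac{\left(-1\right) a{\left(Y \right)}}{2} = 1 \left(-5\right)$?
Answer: $\frac{1}{9024} \approx 0.00011082$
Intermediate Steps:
$a{\left(Y \right)} = 10$ ($a{\left(Y \right)} = - 2 \cdot 1 \left(-5\right) = \left(-2\right) \left(-5\right) = 10$)
$T{\left(r \right)} = - 5 r \left(1 + r\right)$ ($T{\left(r \right)} = - 5 \left(1 + r\right) r = - 5 r \left(1 + r\right)$)
$\frac{1}{9574 + T{\left(a{\left(-4 \right)} \right)}} = \frac{1}{9574 - 50 \left(1 + 10\right)} = \frac{1}{9574 - 50 \cdot 11} = \frac{1}{9574 - 550} = \frac{1}{9024}$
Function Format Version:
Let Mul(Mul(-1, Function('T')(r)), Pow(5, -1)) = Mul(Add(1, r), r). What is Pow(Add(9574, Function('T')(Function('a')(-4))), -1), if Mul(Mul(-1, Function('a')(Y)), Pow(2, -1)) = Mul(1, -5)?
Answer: Rational(1, 9024) ≈ 0.00011082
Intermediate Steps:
Function('a')(Y) = 10 (Function('a')(Y) = Mul(-2, Mul(1, -5)) = Mul(-2, -5) = 10)
Function('T')(r) = Mul(-5, r, Add(1, r)) (Function('T')(r) = Mul(-5, Mul(Add(1, r), r)) = Mul(-5, Mul(r, Add(1, r))) = Mul(-5, r, Add(1, r)))
Pow(Add(9574, Function('T')(Function('a')(-4))), -1) = Pow(Add(9574, Mul(-5, 10, Add(1, 10))), -1) = Pow(Add(9574, Mul(-5, 10, 11)), -1) = Pow(Add(9574, -550), -1) = Pow(9024, -1) = Rational(1, 9024)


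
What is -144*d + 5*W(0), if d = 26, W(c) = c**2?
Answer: -3744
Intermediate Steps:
-144*d + 5*W(0) = -144*26 + 5*0**2 = -3744 + 5*0 = -3744 + 0 = -3744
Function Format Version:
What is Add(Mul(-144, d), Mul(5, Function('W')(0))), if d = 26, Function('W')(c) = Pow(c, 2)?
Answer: -3744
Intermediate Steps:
Add(Mul(-144, d), Mul(5, Function('W')(0))) = Add(Mul(-144, 26), Mul(5, Pow(0, 2))) = Add(-3744, Mul(5, 0)) = Add(-3744, 0) = -3744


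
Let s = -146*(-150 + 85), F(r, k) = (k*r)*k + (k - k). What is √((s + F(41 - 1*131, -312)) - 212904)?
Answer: I*√8964374 ≈ 2994.1*I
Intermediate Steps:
F(r, k) = r*k² (F(r, k) = r*k² + 0 = r*k²)
s = 9490 (s = -146*(-65) = 9490)
√((s + F(41 - 1*131, -312)) - 212904) = √((9490 + (41 - 1*131)*(-312)²) - 212904) = √((9490 + (41 - 131)*97344) - 212904) = √((9490 - 90*97344) - 212904) = √((9490 - 8760960) - 212904) = √(-8751470 - 212904) = √(-8964374) = I*√8964374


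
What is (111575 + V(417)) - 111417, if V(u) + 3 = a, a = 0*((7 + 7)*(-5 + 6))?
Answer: 155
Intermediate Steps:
a = 0 (a = 0*(14*1) = 0*14 = 0)
V(u) = -3 (V(u) = -3 + 0 = -3)
(111575 + V(417)) - 111417 = (111575 - 3) - 111417 = 111572 - 111417 = 155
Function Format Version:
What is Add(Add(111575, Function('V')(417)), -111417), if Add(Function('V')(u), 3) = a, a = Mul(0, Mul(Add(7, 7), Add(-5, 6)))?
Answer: 155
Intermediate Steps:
a = 0 (a = Mul(0, Mul(14, 1)) = Mul(0, 14) = 0)
Function('V')(u) = -3 (Function('V')(u) = Add(-3, 0) = -3)
Add(Add(111575, Function('V')(417)), -111417) = Add(Add(111575, -3), -111417) = Add(111572, -111417) = 155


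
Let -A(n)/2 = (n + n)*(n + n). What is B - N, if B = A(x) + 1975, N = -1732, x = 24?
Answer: -901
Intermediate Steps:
A(n) = -8*n² (A(n) = -2*(n + n)*(n + n) = -2*2*n*2*n = -8*n²)
B = -2633 (B = -8*24² + 1975 = -8*576 + 1975 = -4608 + 1975 = -2633)
B - N = -2633 - 1*(-1732) = -2633 + 1732 = -901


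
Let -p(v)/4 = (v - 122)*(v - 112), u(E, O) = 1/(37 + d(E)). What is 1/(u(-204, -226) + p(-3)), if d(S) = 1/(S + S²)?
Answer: -1532245/88104046088 ≈ -1.7391e-5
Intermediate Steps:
u(E, O) = 1/(37 + 1/(E*(1 + E)))
p(v) = -4*(-122 + v)*(-112 + v) (p(v) = -4*(v - 122)*(v - 112) = -4*(-122 + v)*(-112 + v))
1/(u(-204, -226) + p(-3)) = 1/(-204*(1 - 204)/(1 + 37*(-204)*(1 - 204)) + (-54656 - 4*(-3)² + 936*(-3))) = 1/(-204*(-203)/(1 + 37*(-204)*(-203)) + (-54656 - 4*9 - 2808)) = 1/(-204*(-203)/(1 + 1532244) + (-54656 - 36 - 2808)) = 1/(-204*(-203)/1532245 - 57500) = 1/(-204*1/1532245*(-203) - 57500) = 1/(41412/1532245 - 57500) = 1/(-88104046088/1532245) = -1532245/88104046088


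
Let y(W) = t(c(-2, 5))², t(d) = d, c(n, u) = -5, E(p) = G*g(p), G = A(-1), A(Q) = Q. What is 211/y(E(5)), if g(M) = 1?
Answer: 211/25 ≈ 8.4400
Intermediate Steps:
G = -1
E(p) = -1 (E(p) = -1*1 = -1)
y(W) = 25 (y(W) = (-5)² = 25)
211/y(E(5)) = 211/25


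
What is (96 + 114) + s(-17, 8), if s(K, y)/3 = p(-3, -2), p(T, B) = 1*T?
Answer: 201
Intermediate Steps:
p(T, B) = T
s(K, y) = -9 (s(K, y) = 3*(-3) = -9)
(96 + 114) + s(-17, 8) = (96 + 114) - 9 = 210 - 9 = 201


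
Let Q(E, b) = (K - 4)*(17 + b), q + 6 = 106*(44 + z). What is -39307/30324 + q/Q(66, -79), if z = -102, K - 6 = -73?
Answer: -179821655/66743124 ≈ -2.6942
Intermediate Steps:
K = -67 (K = 6 - 73 = -67)
q = -6154 (q = -6 + 106*(44 - 102) = -6 + 106*(-58) = -6 - 6148 = -6154)
Q(E, b) = -1207 - 71*b (Q(E, b) = (-67 - 4)*(17 + b) = -71*(17 + b) = -1207 - 71*b)
-39307/30324 + q/Q(66, -79) = -39307/30324 - 6154/(-1207 - 71*(-79)) = -39307*1/30324 - 6154/(-1207 + 5609) = -39307/30324 - 6154/4402 = -39307/30324 - 6154*1/4402 = -39307/30324 - 3077/2201 = -179821655/66743124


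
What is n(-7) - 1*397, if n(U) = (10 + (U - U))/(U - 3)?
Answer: -398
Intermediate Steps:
n(U) = 10/(-3 + U) (n(U) = (10 + 0)/(-3 + U) = 10/(-3 + U))
n(-7) - 1*397 = 10/(-3 - 7) - 1*397 = 10/(-10) - 397 = 10*(-⅒) - 397 = -1 - 397 = -398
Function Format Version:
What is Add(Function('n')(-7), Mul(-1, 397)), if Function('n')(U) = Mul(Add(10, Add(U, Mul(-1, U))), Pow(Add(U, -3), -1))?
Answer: -398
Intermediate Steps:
Function('n')(U) = Mul(10, Pow(Add(-3, U), -1)) (Function('n')(U) = Mul(Add(10, 0), Pow(Add(-3, U), -1)) = Mul(10, Pow(Add(-3, U), -1)))
Add(Function('n')(-7), Mul(-1, 397)) = Add(Mul(10, Pow(Add(-3, -7), -1)), Mul(-1, 397)) = Add(Mul(10, Pow(-10, -1)), -397) = Add(Mul(10, Rational(-1, 10)), -397) = Add(-1, -397) = -398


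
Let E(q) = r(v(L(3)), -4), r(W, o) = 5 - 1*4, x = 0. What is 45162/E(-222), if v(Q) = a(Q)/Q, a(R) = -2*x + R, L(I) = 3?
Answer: 45162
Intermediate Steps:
a(R) = R (a(R) = -2*0 + R = 0 + R = R)
v(Q) = 1 (v(Q) = Q/Q = 1)
r(W, o) = 1 (r(W, o) = 5 - 4 = 1)
E(q) = 1
45162/E(-222) = 45162/1 = 45162*1 = 45162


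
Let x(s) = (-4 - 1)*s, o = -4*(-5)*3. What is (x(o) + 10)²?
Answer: 84100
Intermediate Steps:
o = 60 (o = 20*3 = 60)
x(s) = -5*s
(x(o) + 10)² = (-5*60 + 10)² = (-300 + 10)² = (-290)² = 84100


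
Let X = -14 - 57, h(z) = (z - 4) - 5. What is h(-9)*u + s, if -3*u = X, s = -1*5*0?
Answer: -426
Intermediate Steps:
h(z) = -9 + z (h(z) = (-4 + z) - 5 = -9 + z)
s = 0 (s = -5*0 = 0)
X = -71
u = 71/3 (u = -1/3*(-71) = 71/3 ≈ 23.667)
h(-9)*u + s = (-9 - 9)*(71/3) + 0 = -18*71/3 + 0 = -426 + 0 = -426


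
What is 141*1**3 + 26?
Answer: 167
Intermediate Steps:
141*1**3 + 26 = 141*1 + 26 = 141 + 26 = 167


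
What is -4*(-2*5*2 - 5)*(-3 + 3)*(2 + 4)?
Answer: 0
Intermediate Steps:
-4*(-2*5*2 - 5)*(-3 + 3)*(2 + 4) = -4*(-10*2 - 5)*0*6 = -4*(-20 - 5)*0 = -(-100)*0 = -4*0 = 0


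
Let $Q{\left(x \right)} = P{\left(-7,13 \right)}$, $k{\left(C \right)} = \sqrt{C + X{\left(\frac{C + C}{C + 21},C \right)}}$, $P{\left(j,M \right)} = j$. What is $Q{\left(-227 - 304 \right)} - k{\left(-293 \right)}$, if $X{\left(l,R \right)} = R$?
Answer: $-7 - i \sqrt{586} \approx -7.0 - 24.207 i$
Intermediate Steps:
$k{\left(C \right)} = \sqrt{2} \sqrt{C}$ ($k{\left(C \right)} = \sqrt{C + C} = \sqrt{2 C} = \sqrt{2} \sqrt{C}$)
$Q{\left(x \right)} = -7$
$Q{\left(-227 - 304 \right)} - k{\left(-293 \right)} = -7 - \sqrt{2} \sqrt{-293} = -7 - \sqrt{2} i \sqrt{293} = -7 - i \sqrt{586}$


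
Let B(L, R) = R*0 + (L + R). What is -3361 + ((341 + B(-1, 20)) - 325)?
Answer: -3326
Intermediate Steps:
B(L, R) = L + R (B(L, R) = 0 + (L + R) = L + R)
-3361 + ((341 + B(-1, 20)) - 325) = -3361 + ((341 + (-1 + 20)) - 325) = -3361 + ((341 + 19) - 325) = -3361 + (360 - 325) = -3361 + 35 = -3326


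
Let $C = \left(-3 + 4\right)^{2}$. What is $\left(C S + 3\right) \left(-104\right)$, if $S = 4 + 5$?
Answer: $-1248$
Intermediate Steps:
$S = 9$
$C = 1$ ($C = 1^{2} = 1$)
$\left(C S + 3\right) \left(-104\right) = \left(1 \cdot 9 + 3\right) \left(-104\right) = \left(9 + 3\right) \left(-104\right) = 12 \left(-104\right) = -1248$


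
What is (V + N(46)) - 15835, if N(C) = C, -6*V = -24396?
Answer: -11723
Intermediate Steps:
V = 4066 (V = -⅙*(-24396) = 4066)
(V + N(46)) - 15835 = (4066 + 46) - 15835 = 4112 - 15835 = -11723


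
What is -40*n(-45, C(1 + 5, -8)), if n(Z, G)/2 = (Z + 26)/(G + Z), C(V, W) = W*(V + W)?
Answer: -1520/29 ≈ -52.414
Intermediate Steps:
n(Z, G) = 2*(26 + Z)/(G + Z) (n(Z, G) = 2*((Z + 26)/(G + Z)) = 2*((26 + Z)/(G + Z)) = 2*(26 + Z)/(G + Z))
-40*n(-45, C(1 + 5, -8)) = -80*(26 - 45)/(-8*((1 + 5) - 8) - 45) = -80*(-19)/(-8*(6 - 8) - 45) = -80*(-19)/(-8*(-2) - 45) = -80*(-19)/(16 - 45) = -80*(-19)/(-29) = -80*(-1)*(-19)/29 = -40*38/29 = -1520/29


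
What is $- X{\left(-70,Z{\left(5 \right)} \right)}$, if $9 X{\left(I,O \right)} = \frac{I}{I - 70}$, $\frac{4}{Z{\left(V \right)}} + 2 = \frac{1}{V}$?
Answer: $- \frac{1}{18} \approx -0.055556$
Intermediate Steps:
$Z{\left(V \right)} = \frac{4}{-2 + \frac{1}{V}}$
$X{\left(I,O \right)} = \frac{I}{9 \left(-70 + I\right)}$ ($X{\left(I,O \right)} = \frac{I \frac{1}{I - 70}}{9} = \frac{I \frac{1}{-70 + I}}{9} = \frac{I}{9 \left(-70 + I\right)}$)
$- X{\left(-70,Z{\left(5 \right)} \right)} = - \frac{-70}{9 \left(-70 - 70\right)} = - \frac{-70}{9 \left(-140\right)} = - \frac{\left(-70\right) \left(-1\right)}{9 \cdot 140} = \left(-1\right) \frac{1}{18} = - \frac{1}{18}$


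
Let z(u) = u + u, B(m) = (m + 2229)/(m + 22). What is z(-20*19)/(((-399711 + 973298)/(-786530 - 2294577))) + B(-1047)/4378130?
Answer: 5254155182230955083/1287009706808875 ≈ 4082.5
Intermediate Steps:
B(m) = (2229 + m)/(22 + m)
z(u) = 2*u
z(-20*19)/(((-399711 + 973298)/(-786530 - 2294577))) + B(-1047)/4378130 = (2*(-20*19))/(((-399711 + 973298)/(-786530 - 2294577))) + ((2229 - 1047)/(22 - 1047))/4378130 = (2*(-380))/((573587/(-3081107))) + (1182/(-1025))*(1/4378130) = -760/(573587*(-1/3081107)) - 1/1025*1182*(1/4378130) = -760/(-573587/3081107) - 1182/1025*1/4378130 = -760*(-3081107/573587) - 591/2243791625 = 2341641320/573587 - 591/2243791625 = 5254155182230955083/1287009706808875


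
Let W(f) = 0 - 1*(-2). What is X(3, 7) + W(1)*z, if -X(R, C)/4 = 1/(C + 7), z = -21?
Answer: -296/7 ≈ -42.286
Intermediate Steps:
X(R, C) = -4/(7 + C) (X(R, C) = -4/(C + 7) = -4/(7 + C))
W(f) = 2 (W(f) = 0 + 2 = 2)
X(3, 7) + W(1)*z = -4/(7 + 7) + 2*(-21) = -4/14 - 42 = -4*1/14 - 42 = -2/7 - 42 = -296/7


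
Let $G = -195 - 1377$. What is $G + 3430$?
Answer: $1858$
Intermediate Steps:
$G = -1572$ ($G = -195 - 1377 = -1572$)
$G + 3430 = -1572 + 3430 = 1858$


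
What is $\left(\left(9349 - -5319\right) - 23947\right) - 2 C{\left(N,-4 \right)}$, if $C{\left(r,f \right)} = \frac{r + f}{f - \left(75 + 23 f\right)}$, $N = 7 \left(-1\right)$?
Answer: $- \frac{120605}{13} \approx -9277.3$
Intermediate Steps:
$N = -7$
$C{\left(r,f \right)} = \frac{f + r}{-75 - 22 f}$ ($C{\left(r,f \right)} = \frac{f + r}{f - \left(75 + 23 f\right)} = \frac{f + r}{-75 - 22 f}$)
$\left(\left(9349 - -5319\right) - 23947\right) - 2 C{\left(N,-4 \right)} = \left(\left(9349 - -5319\right) - 23947\right) - 2 \frac{\left(-1\right) \left(-4\right) - -7}{75 + 22 \left(-4\right)} = \left(\left(9349 + 5319\right) - 23947\right) - 2 \frac{4 + 7}{75 - 88} = \left(14668 - 23947\right) - 2 \frac{1}{-13} \cdot 11 = -9279 - 2 \left(\left(- \frac{1}{13}\right) 11\right) = -9279 - - \frac{22}{13} = -9279 + \frac{22}{13} = - \frac{120605}{13}$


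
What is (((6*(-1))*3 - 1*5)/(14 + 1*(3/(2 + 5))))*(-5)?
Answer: 805/101 ≈ 7.9703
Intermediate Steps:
(((6*(-1))*3 - 1*5)/(14 + 1*(3/(2 + 5))))*(-5) = ((-6*3 - 5)/(14 + 1*(3/7)))*(-5) = ((-18 - 5)/(14 + 1*(3*(⅐))))*(-5) = -23/(14 + 1*(3/7))*(-5) = -23/(14 + 3/7)*(-5) = -23/101/7*(-5) = -23*7/101*(-5) = -161/101*(-5) = 805/101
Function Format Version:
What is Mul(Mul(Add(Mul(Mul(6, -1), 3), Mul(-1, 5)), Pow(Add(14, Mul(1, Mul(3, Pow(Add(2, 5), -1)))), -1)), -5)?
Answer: Rational(805, 101) ≈ 7.9703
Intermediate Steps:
Mul(Mul(Add(Mul(Mul(6, -1), 3), Mul(-1, 5)), Pow(Add(14, Mul(1, Mul(3, Pow(Add(2, 5), -1)))), -1)), -5) = Mul(Mul(Add(Mul(-6, 3), -5), Pow(Add(14, Mul(1, Mul(3, Pow(7, -1)))), -1)), -5) = Mul(Mul(Add(-18, -5), Pow(Add(14, Mul(1, Mul(3, Rational(1, 7)))), -1)), -5) = Mul(Mul(-23, Pow(Add(14, Mul(1, Rational(3, 7))), -1)), -5) = Mul(Mul(-23, Pow(Add(14, Rational(3, 7)), -1)), -5) = Mul(Mul(-23, Pow(Rational(101, 7), -1)), -5) = Mul(Mul(-23, Rational(7, 101)), -5) = Mul(Rational(-161, 101), -5) = Rational(805, 101)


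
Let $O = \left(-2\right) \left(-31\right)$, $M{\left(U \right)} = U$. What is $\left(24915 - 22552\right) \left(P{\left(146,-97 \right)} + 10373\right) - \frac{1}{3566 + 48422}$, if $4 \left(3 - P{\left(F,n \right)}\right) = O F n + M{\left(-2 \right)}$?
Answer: $\frac{28241137760049}{51988} \approx 5.4322 \cdot 10^{8}$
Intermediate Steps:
$O = 62$
$P{\left(F,n \right)} = \frac{7}{2} - \frac{31 F n}{2}$ ($P{\left(F,n \right)} = 3 - \frac{62 F n - 2}{4} = 3 - \frac{-2 + 62 F n}{4} = 3 - \left(- \frac{1}{2} + \frac{31 F n}{2}\right) = \frac{7}{2} - \frac{31 F n}{2}$)
$\left(24915 - 22552\right) \left(P{\left(146,-97 \right)} + 10373\right) - \frac{1}{3566 + 48422} = \left(24915 - 22552\right) \left(\left(\frac{7}{2} - 2263 \left(-97\right)\right) + 10373\right) - \frac{1}{3566 + 48422} = 2363 \left(\left(\frac{7}{2} + 219511\right) + 10373\right) - \frac{1}{51988} = 2363 \left(\frac{439029}{2} + 10373\right) - \frac{1}{51988} = 2363 \cdot \frac{459775}{2} - \frac{1}{51988} = \frac{1086448325}{2} - \frac{1}{51988} = \frac{28241137760049}{51988}$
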